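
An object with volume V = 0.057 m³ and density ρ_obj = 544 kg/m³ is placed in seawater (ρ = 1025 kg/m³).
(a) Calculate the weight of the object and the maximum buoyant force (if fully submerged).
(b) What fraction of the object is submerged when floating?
(a) W=rho_obj*g*V=544*9.81*0.057=304.2 N; F_B(max)=rho*g*V=1025*9.81*0.057=573.1 N
(b) Floating fraction=rho_obj/rho=544/1025=0.531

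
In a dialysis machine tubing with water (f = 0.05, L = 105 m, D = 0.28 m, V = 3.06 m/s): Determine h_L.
Formula: h_L = f \frac{L}{D} \frac{V^2}{2g}
h_L = 0.05·(105/0.28)·3.06²/(2·9.81) = 8.948 m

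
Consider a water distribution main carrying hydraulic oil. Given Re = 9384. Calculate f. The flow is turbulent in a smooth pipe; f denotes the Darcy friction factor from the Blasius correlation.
Formula: f = \frac{0.316}{Re^{0.25}}
f = 0.316/9384^0.25 = 0.03211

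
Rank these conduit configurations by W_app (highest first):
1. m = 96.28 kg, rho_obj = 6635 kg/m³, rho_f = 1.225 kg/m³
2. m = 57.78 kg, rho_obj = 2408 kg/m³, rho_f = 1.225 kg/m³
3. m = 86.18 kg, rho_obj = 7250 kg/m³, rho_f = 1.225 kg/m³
Case 1: W_app = 944.3 N
Case 2: W_app = 566.5 N
Case 3: W_app = 845.3 N
Ranking (highest first): 1, 3, 2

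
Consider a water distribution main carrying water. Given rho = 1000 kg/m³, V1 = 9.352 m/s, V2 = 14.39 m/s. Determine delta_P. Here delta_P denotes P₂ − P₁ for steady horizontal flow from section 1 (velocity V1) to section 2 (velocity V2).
Formula: \Delta P = \frac{1}{2} \rho (V_1^2 - V_2^2)
delta_P = 0.5·1000·(9.352² − 14.39²)/1000 = -59.81 kPa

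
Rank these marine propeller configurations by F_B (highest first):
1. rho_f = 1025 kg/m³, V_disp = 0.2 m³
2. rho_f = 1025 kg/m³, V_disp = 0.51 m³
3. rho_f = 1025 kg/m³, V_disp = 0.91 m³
Case 1: F_B = 2011 N
Case 2: F_B = 5128 N
Case 3: F_B = 9150 N
Ranking (highest first): 3, 2, 1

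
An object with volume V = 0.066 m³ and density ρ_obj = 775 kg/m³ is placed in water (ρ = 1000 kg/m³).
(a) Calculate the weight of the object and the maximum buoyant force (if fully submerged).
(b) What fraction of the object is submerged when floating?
(a) W=rho_obj*g*V=775*9.81*0.066=501.8 N; F_B(max)=rho*g*V=1000*9.81*0.066=647.5 N
(b) Floating fraction=rho_obj/rho=775/1000=0.775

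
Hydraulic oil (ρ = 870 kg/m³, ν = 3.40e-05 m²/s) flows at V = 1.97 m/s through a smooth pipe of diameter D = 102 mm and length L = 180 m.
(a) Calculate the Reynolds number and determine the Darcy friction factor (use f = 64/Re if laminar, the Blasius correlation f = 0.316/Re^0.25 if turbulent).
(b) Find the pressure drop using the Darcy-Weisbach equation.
(a) Re = V·D/ν = 1.97·0.102/3.40e-05 = 5910 → turbulent (Re > 4000); f = 0.316/Re^0.25 = 0.316/5910^0.25 = 0.03604
(b) Darcy-Weisbach: ΔP = f·(L/D)·½ρV²/1000 = 0.03604·(180/0.102)·½·870·1.97²/1000 = 107.4 kPa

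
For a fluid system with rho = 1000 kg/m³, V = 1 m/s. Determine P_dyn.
Formula: P_{dyn} = \frac{1}{2} \rho V^2
P_dyn = 0.5·1000·1²/1000 = 0.5 kPa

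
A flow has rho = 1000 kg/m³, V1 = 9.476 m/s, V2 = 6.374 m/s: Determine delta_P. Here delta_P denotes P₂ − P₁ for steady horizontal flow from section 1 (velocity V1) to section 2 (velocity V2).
Formula: \Delta P = \frac{1}{2} \rho (V_1^2 - V_2^2)
delta_P = 0.5·1000·(9.476² − 6.374²)/1000 = 24.58 kPa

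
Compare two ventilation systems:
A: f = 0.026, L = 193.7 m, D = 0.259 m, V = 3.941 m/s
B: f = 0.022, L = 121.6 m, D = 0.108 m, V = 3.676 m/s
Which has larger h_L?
h_L(A) = 15.39 m, h_L(B) = 17.06 m. Answer: B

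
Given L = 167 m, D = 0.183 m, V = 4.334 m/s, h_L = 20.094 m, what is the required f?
Formula: h_L = f \frac{L}{D} \frac{V^2}{2g}
Substituting knowns: 20.094 = f·(167/0.183)·4.334²/(2·9.81)
Solving for f: f = 20.094·2·9.81/((167/0.183)·4.334²) = 0.023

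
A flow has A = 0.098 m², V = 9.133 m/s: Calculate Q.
Formula: Q = A V
Q = 0.098·9.133·1000 = 895 L/s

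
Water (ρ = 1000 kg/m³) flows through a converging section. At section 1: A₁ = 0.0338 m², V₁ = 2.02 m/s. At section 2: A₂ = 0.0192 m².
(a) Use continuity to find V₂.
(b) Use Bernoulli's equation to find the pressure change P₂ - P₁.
(a) Continuity: A₁V₁=A₂V₂ -> V₂=A₁V₁/A₂=0.0338*2.02/0.0192=3.56 m/s
(b) Bernoulli: P₂-P₁=0.5*rho*(V₁^2-V₂^2)/1000=0.5*1000*(2.02^2-3.56^2)/1000=-4.297 kPa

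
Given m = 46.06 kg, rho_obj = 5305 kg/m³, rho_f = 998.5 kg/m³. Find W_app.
Formula: W_{app} = mg\left(1 - \frac{\rho_f}{\rho_{obj}}\right)
W_app = 46.06·9.81·(1 − 998.5/5305) = 366.8 N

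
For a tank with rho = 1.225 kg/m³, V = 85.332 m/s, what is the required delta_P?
Formula: V = \sqrt{\frac{2 \Delta P}{\rho}}
Substituting knowns: 85.332 = √(2·(delta_P·1000)/1.225)
Solving for delta_P: delta_P = 85.332²·1.225/2/1000 = 4.46 kPa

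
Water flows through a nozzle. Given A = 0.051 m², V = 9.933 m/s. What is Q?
Formula: Q = A V
Q = 0.051·9.933·1000 = 506.6 L/s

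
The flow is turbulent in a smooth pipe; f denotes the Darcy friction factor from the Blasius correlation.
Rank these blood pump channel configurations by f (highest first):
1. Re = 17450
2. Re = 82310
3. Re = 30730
Case 1: f = 0.02749
Case 2: f = 0.01866
Case 3: f = 0.02387
Ranking (highest first): 1, 3, 2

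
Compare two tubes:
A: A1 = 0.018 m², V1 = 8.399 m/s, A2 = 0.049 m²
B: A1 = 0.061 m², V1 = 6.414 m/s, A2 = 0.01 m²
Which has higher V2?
V2(A) = 3.085 m/s, V2(B) = 39.13 m/s. Answer: B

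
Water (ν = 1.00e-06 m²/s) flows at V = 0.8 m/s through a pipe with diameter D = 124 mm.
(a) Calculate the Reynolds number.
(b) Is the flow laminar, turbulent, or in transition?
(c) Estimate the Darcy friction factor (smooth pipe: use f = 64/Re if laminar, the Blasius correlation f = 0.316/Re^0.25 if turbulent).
(a) Re = V·D/ν = 0.8·0.124/1.00e-06 = 99200
(b) Flow regime: turbulent (Re > 4000)
(c) Friction factor: f = 0.316/Re^0.25 = 0.316/99200^0.25 = 0.01781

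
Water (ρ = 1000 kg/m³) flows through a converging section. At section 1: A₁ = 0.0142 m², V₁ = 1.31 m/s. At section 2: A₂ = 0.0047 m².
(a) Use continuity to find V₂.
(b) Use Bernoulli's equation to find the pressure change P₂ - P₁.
(a) Continuity: A₁V₁=A₂V₂ -> V₂=A₁V₁/A₂=0.0142*1.31/0.0047=3.96 m/s
(b) Bernoulli: P₂-P₁=0.5*rho*(V₁^2-V₂^2)/1000=0.5*1000*(1.31^2-3.96^2)/1000=-6.983 kPa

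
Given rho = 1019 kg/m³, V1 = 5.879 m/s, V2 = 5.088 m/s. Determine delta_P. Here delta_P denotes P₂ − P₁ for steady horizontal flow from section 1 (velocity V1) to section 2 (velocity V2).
Formula: \Delta P = \frac{1}{2} \rho (V_1^2 - V_2^2)
delta_P = 0.5·1019·(5.879² − 5.088²)/1000 = 4.42 kPa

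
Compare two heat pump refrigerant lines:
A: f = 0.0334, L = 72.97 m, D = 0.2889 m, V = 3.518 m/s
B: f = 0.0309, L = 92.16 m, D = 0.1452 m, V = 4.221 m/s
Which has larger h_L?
h_L(A) = 5.322 m, h_L(B) = 17.81 m. Answer: B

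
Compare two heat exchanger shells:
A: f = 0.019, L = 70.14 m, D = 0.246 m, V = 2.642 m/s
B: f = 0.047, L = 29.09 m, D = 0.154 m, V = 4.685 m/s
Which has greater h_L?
h_L(A) = 1.927 m, h_L(B) = 9.932 m. Answer: B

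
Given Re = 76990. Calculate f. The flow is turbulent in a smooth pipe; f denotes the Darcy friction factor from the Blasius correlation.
Formula: f = \frac{0.316}{Re^{0.25}}
f = 0.316/76990^0.25 = 0.01897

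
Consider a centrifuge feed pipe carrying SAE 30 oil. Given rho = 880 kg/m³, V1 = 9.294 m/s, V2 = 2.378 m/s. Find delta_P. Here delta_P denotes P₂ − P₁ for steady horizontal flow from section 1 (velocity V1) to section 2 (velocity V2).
Formula: \Delta P = \frac{1}{2} \rho (V_1^2 - V_2^2)
delta_P = 0.5·880·(9.294² − 2.378²)/1000 = 35.52 kPa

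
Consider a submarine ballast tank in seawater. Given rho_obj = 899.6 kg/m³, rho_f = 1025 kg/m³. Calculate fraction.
Formula: f_{sub} = \frac{\rho_{obj}}{\rho_f}
fraction = 899.6/1025 = 0.8777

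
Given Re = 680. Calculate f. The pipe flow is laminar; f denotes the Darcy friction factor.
Formula: f = \frac{64}{Re}
f = 64/680 = 0.09412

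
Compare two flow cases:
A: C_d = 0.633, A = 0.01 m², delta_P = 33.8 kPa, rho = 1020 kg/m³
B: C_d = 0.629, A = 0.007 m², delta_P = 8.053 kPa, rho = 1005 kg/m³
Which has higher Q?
Q(A) = 51.53 L/s, Q(B) = 17.63 L/s. Answer: A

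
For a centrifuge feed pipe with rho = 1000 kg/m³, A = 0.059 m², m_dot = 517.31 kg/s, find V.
Formula: \dot{m} = \rho A V
Substituting knowns: 517.31 = 1000·0.059·V
Solving for V: V = 517.31/(1000·0.059) = 8.768 m/s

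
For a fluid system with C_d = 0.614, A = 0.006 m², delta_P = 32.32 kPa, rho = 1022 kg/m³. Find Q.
Formula: Q = C_d A \sqrt{\frac{2 \Delta P}{\rho}}
Q = 0.614·0.006·√(2·(32.32·1000)/1022)·1000 = 29.3 L/s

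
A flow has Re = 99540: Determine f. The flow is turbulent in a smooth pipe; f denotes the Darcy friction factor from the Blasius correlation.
Formula: f = \frac{0.316}{Re^{0.25}}
f = 0.316/99540^0.25 = 0.01779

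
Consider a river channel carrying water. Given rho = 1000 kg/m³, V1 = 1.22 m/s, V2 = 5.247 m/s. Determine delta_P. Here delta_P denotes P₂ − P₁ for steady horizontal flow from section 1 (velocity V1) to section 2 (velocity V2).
Formula: \Delta P = \frac{1}{2} \rho (V_1^2 - V_2^2)
delta_P = 0.5·1000·(1.22² − 5.247²)/1000 = -13.02 kPa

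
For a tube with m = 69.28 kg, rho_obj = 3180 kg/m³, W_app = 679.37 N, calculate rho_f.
Formula: W_{app} = mg\left(1 - \frac{\rho_f}{\rho_{obj}}\right)
Substituting knowns: 679.37 = 69.28·9.81·(1 − rho_f/3180)
Solving for rho_f: rho_f = 3180·(1 − 679.37/(69.28·9.81)) = 1.248 kg/m³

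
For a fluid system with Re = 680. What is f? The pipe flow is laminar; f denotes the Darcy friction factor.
Formula: f = \frac{64}{Re}
f = 64/680 = 0.09412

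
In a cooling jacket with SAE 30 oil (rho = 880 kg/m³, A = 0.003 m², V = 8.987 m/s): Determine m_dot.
Formula: \dot{m} = \rho A V
m_dot = 880·0.003·8.987 = 23.73 kg/s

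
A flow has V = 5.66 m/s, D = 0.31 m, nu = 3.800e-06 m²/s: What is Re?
Formula: Re = \frac{V D}{\nu}
Re = 5.66·0.31/3.800e-06 = 461737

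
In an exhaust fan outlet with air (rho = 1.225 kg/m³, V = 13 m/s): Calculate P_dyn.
Formula: P_{dyn} = \frac{1}{2} \rho V^2
P_dyn = 0.5·1.225·13²/1000 = 0.1035 kPa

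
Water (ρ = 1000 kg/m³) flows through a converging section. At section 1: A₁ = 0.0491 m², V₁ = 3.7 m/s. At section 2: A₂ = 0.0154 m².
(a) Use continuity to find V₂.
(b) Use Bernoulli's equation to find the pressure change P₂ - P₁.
(a) Continuity: A₁V₁=A₂V₂ -> V₂=A₁V₁/A₂=0.0491*3.7/0.0154=11.80 m/s
(b) Bernoulli: P₂-P₁=0.5*rho*(V₁^2-V₂^2)/1000=0.5*1000*(3.7^2-11.80^2)/1000=-62.78 kPa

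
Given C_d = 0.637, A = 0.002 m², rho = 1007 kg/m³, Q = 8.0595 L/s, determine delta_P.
Formula: Q = C_d A \sqrt{\frac{2 \Delta P}{\rho}}
Substituting knowns: 8.0595 = 0.637·0.002·√(2·(delta_P·1000)/1007)·1000
Solving for delta_P: delta_P = ((8.0595/1000)/(0.637·0.002))²·1007/2/1000 = 20.15 kPa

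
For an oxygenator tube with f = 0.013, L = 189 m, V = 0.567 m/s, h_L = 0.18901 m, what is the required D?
Formula: h_L = f \frac{L}{D} \frac{V^2}{2g}
Substituting knowns: 0.18901 = 0.013·(189/D)·0.567²/(2·9.81)
Solving for D: D = 0.013·189·0.567²/(2·9.81·0.18901) = 0.213 m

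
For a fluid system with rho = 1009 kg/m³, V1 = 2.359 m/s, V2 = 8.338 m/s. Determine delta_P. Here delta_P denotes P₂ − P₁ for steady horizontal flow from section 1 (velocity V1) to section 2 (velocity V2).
Formula: \Delta P = \frac{1}{2} \rho (V_1^2 - V_2^2)
delta_P = 0.5·1009·(2.359² − 8.338²)/1000 = -32.27 kPa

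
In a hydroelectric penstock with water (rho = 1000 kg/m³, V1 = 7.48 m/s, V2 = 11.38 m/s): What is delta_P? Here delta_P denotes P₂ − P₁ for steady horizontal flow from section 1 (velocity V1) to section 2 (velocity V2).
Formula: \Delta P = \frac{1}{2} \rho (V_1^2 - V_2^2)
delta_P = 0.5·1000·(7.48² − 11.38²)/1000 = -36.78 kPa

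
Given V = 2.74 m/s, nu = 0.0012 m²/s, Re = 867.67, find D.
Formula: Re = \frac{V D}{\nu}
Substituting knowns: 867.67 = 2.74·D/0.0012
Solving for D: D = 867.67·0.0012/2.74 = 0.38 m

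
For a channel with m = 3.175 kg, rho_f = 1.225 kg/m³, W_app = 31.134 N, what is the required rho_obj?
Formula: W_{app} = mg\left(1 - \frac{\rho_f}{\rho_{obj}}\right)
Substituting knowns: 31.134 = 3.175·9.81·(1 − 1.225/rho_obj)
Solving for rho_obj: rho_obj = 1.225/(1 − 31.134/(3.175·9.81)) = 2993 kg/m³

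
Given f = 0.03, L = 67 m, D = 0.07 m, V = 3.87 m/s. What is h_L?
Formula: h_L = f \frac{L}{D} \frac{V^2}{2g}
h_L = 0.03·(67/0.07)·3.87²/(2·9.81) = 21.92 m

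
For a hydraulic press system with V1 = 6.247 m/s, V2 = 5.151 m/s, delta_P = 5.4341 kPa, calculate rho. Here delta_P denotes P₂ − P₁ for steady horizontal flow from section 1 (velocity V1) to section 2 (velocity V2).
Formula: \Delta P = \frac{1}{2} \rho (V_1^2 - V_2^2)
Substituting knowns: 5.4341 = 0.5·rho·(6.247² − 5.151²)/1000
Solving for rho: rho = 2·(5.4341·1000)/(6.247² − 5.151²) = 870 kg/m³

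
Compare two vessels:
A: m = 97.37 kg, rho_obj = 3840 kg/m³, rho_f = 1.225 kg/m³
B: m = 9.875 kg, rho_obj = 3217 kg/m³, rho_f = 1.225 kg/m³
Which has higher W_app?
W_app(A) = 954.9 N, W_app(B) = 96.84 N. Answer: A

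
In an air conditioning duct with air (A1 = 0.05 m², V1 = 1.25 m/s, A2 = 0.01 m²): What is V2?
Formula: V_2 = \frac{A_1 V_1}{A_2}
V2 = 0.05·1.25/0.01 = 6.25 m/s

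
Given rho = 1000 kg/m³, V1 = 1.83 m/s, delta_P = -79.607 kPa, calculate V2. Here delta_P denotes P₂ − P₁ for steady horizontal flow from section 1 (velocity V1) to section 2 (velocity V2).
Formula: \Delta P = \frac{1}{2} \rho (V_1^2 - V_2^2)
Substituting knowns: -79.607 = 0.5·1000·(1.83² − V2²)/1000
Solving for V2: V2 = √(1.83² − 2·(-79.607·1000)/1000) = 12.75 m/s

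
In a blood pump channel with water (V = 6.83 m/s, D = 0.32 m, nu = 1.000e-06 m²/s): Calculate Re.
Formula: Re = \frac{V D}{\nu}
Re = 6.83·0.32/1.000e-06 = 2.186e+06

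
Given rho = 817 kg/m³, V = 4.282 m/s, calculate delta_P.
Formula: V = \sqrt{\frac{2 \Delta P}{\rho}}
Substituting knowns: 4.282 = √(2·(delta_P·1000)/817)
Solving for delta_P: delta_P = 4.282²·817/2/1000 = 7.49 kPa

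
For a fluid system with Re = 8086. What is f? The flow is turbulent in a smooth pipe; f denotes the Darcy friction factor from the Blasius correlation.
Formula: f = \frac{0.316}{Re^{0.25}}
f = 0.316/8086^0.25 = 0.03332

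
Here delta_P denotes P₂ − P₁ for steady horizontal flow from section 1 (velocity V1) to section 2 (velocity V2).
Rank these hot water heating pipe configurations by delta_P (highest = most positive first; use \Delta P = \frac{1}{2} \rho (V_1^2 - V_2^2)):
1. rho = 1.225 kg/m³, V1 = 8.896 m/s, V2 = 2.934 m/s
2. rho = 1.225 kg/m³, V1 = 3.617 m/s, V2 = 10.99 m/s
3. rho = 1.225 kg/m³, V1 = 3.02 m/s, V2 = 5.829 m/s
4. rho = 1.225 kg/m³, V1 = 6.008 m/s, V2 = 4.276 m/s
Case 1: delta_P = 0.0432 kPa
Case 2: delta_P = -0.06596 kPa
Case 3: delta_P = -0.01522 kPa
Case 4: delta_P = 0.01091 kPa
Ranking (highest first): 1, 4, 3, 2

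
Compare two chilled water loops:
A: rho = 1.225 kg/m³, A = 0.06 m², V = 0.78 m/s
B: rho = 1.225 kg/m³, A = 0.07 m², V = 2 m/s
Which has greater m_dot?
m_dot(A) = 0.05733 kg/s, m_dot(B) = 0.1715 kg/s. Answer: B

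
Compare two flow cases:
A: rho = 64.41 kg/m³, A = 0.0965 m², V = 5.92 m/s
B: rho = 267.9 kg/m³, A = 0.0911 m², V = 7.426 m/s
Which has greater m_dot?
m_dot(A) = 36.8 kg/s, m_dot(B) = 181.2 kg/s. Answer: B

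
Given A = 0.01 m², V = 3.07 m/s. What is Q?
Formula: Q = A V
Q = 0.01·3.07·1000 = 30.7 L/s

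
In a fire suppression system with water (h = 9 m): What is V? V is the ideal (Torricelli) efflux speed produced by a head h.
Formula: V = \sqrt{2 g h}
V = √(2·9.81·9) = 13.29 m/s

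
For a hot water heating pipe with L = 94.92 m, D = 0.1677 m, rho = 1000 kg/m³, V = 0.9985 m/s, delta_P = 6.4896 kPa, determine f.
Formula: \Delta P = f \frac{L}{D} \frac{\rho V^2}{2}
Substituting knowns: 6.4896 = f·(94.92/0.1677)·0.5·1000·0.9985²/1000
Solving for f: f = (6.4896·1000)/((94.92/0.1677)·0.5·1000·0.9985²) = 0.023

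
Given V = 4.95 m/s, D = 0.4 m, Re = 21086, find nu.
Formula: Re = \frac{V D}{\nu}
Substituting knowns: 21086 = 4.95·0.4/nu
Solving for nu: nu = 4.95·0.4/21086 = 9.390e-05 m²/s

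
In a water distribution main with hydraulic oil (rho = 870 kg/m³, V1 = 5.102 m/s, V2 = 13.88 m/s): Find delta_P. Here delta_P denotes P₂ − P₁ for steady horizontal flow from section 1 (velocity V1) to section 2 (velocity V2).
Formula: \Delta P = \frac{1}{2} \rho (V_1^2 - V_2^2)
delta_P = 0.5·870·(5.102² − 13.88²)/1000 = -72.48 kPa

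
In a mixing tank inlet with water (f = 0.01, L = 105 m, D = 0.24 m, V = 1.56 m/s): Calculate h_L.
Formula: h_L = f \frac{L}{D} \frac{V^2}{2g}
h_L = 0.01·(105/0.24)·1.56²/(2·9.81) = 0.5427 m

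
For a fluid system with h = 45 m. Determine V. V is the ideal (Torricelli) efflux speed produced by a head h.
Formula: V = \sqrt{2 g h}
V = √(2·9.81·45) = 29.71 m/s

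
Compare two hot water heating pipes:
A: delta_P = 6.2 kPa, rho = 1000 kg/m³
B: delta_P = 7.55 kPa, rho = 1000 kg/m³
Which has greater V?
V(A) = 3.521 m/s, V(B) = 3.886 m/s. Answer: B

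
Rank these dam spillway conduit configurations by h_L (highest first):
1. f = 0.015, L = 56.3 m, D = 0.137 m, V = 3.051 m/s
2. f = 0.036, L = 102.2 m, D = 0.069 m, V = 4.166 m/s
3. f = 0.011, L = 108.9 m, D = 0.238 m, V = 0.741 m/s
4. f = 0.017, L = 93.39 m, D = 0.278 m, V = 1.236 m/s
Case 1: h_L = 2.925 m
Case 2: h_L = 47.17 m
Case 3: h_L = 0.1409 m
Case 4: h_L = 0.4447 m
Ranking (highest first): 2, 1, 4, 3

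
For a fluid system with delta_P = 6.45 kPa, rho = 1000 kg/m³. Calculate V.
Formula: V = \sqrt{\frac{2 \Delta P}{\rho}}
V = √(2·(6.45·1000)/1000) = 3.592 m/s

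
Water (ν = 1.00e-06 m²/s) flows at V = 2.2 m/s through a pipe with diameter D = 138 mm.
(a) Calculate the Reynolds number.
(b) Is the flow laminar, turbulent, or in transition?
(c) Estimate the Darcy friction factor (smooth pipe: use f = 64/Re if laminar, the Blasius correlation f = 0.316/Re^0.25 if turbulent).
(a) Re = V·D/ν = 2.2·0.138/1.00e-06 = 303600
(b) Flow regime: turbulent (Re > 4000)
(c) Friction factor: f = 0.316/Re^0.25 = 0.316/303600^0.25 = 0.01346 (Blasius is strictly valid for Re ≲ 1e5; used here as the smooth-pipe estimate the problem specifies)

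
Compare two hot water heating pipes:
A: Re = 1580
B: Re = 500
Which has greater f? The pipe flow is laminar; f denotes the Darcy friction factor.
f(A) = 0.04051, f(B) = 0.128. Answer: B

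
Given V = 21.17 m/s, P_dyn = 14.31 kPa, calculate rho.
Formula: P_{dyn} = \frac{1}{2} \rho V^2
Substituting knowns: 14.31 = 0.5·rho·21.17²/1000
Solving for rho: rho = 2·(14.31·1000)/21.17² = 63.86 kg/m³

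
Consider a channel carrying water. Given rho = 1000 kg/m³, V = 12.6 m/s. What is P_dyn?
Formula: P_{dyn} = \frac{1}{2} \rho V^2
P_dyn = 0.5·1000·12.6²/1000 = 79.38 kPa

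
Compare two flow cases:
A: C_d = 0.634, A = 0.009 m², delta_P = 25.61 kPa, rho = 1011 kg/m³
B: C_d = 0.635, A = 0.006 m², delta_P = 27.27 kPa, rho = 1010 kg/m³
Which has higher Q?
Q(A) = 40.61 L/s, Q(B) = 28 L/s. Answer: A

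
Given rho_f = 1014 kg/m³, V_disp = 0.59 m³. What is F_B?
Formula: F_B = \rho_f g V_{disp}
F_B = 1014·9.81·0.59 = 5869 N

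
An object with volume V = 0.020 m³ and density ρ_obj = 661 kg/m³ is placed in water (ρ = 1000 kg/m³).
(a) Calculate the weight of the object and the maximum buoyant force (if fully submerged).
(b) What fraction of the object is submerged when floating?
(a) W=rho_obj*g*V=661*9.81*0.020=129.7 N; F_B(max)=rho*g*V=1000*9.81*0.020=196.2 N
(b) Floating fraction=rho_obj/rho=661/1000=0.661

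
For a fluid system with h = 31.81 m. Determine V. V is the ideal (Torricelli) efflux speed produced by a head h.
Formula: V = \sqrt{2 g h}
V = √(2·9.81·31.81) = 24.98 m/s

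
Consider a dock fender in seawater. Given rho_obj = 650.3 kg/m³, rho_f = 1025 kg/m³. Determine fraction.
Formula: f_{sub} = \frac{\rho_{obj}}{\rho_f}
fraction = 650.3/1025 = 0.6344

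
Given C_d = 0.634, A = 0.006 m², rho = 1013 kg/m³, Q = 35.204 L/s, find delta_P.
Formula: Q = C_d A \sqrt{\frac{2 \Delta P}{\rho}}
Substituting knowns: 35.204 = 0.634·0.006·√(2·(delta_P·1000)/1013)·1000
Solving for delta_P: delta_P = ((35.204/1000)/(0.634·0.006))²·1013/2/1000 = 43.38 kPa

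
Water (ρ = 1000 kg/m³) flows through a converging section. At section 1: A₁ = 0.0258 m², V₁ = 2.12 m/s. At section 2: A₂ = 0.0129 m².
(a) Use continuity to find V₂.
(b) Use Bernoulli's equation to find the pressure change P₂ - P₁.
(a) Continuity: A₁V₁=A₂V₂ -> V₂=A₁V₁/A₂=0.0258*2.12/0.0129=4.24 m/s
(b) Bernoulli: P₂-P₁=0.5*rho*(V₁^2-V₂^2)/1000=0.5*1000*(2.12^2-4.24^2)/1000=-6.742 kPa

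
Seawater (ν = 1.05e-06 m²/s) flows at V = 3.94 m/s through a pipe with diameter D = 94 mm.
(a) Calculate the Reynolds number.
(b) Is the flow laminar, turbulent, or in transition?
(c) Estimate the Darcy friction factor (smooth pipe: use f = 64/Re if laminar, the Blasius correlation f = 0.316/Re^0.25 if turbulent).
(a) Re = V·D/ν = 3.94·0.094/1.05e-06 = 352720
(b) Flow regime: turbulent (Re > 4000)
(c) Friction factor: f = 0.316/Re^0.25 = 0.316/352720^0.25 = 0.01297 (Blasius is strictly valid for Re ≲ 1e5; used here as the smooth-pipe estimate the problem specifies)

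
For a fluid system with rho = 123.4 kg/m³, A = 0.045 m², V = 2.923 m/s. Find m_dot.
Formula: \dot{m} = \rho A V
m_dot = 123.4·0.045·2.923 = 16.23 kg/s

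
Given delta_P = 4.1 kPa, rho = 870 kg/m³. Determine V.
Formula: V = \sqrt{\frac{2 \Delta P}{\rho}}
V = √(2·(4.1·1000)/870) = 3.07 m/s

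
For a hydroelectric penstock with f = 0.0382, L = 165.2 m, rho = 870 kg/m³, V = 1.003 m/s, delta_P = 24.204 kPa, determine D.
Formula: \Delta P = f \frac{L}{D} \frac{\rho V^2}{2}
Substituting knowns: 24.204 = 0.0382·(165.2/D)·0.5·870·1.003²/1000
Solving for D: D = 0.0382·165.2·0.5·870·1.003²/(24.204·1000) = 0.1141 m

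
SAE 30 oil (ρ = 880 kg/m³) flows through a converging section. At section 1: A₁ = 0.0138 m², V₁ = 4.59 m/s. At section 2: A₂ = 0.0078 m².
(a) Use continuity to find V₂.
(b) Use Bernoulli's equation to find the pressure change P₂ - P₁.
(a) Continuity: A₁V₁=A₂V₂ -> V₂=A₁V₁/A₂=0.0138*4.59/0.0078=8.12 m/s
(b) Bernoulli: P₂-P₁=0.5*rho*(V₁^2-V₂^2)/1000=0.5*880*(4.59^2-8.12^2)/1000=-19.74 kPa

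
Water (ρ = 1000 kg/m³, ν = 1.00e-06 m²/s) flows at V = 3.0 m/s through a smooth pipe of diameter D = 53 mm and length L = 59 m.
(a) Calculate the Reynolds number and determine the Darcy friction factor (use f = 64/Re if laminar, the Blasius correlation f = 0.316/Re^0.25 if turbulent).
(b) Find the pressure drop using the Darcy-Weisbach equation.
(a) Re = V·D/ν = 3.0·0.053/1.00e-06 = 159000 → turbulent (Re > 4000); f = 0.316/Re^0.25 = 0.316/159000^0.25 = 0.015825 (Blasius is strictly valid for Re ≲ 1e5; used here as the smooth-pipe estimate the problem specifies)
(b) Darcy-Weisbach: ΔP = f·(L/D)·½ρV²/1000 = 0.015825·(59/0.053)·½·1000·3.0²/1000 = 79.27 kPa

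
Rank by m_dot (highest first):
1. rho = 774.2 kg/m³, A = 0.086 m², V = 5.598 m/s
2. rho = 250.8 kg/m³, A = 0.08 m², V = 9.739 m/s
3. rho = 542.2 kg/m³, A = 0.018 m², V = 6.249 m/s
Case 1: m_dot = 372.7 kg/s
Case 2: m_dot = 195.4 kg/s
Case 3: m_dot = 60.99 kg/s
Ranking (highest first): 1, 2, 3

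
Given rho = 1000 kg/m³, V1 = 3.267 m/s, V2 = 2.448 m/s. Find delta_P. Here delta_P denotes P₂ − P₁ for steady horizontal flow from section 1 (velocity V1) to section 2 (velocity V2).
Formula: \Delta P = \frac{1}{2} \rho (V_1^2 - V_2^2)
delta_P = 0.5·1000·(3.267² − 2.448²)/1000 = 2.34 kPa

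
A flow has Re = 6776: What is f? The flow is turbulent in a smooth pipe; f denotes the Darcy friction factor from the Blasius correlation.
Formula: f = \frac{0.316}{Re^{0.25}}
f = 0.316/6776^0.25 = 0.03483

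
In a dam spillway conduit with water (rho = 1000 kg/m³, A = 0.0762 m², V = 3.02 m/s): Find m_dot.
Formula: \dot{m} = \rho A V
m_dot = 1000·0.0762·3.02 = 230.1 kg/s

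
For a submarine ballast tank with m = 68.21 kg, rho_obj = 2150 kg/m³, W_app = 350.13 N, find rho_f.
Formula: W_{app} = mg\left(1 - \frac{\rho_f}{\rho_{obj}}\right)
Substituting knowns: 350.13 = 68.21·9.81·(1 − rho_f/2150)
Solving for rho_f: rho_f = 2150·(1 − 350.13/(68.21·9.81)) = 1025 kg/m³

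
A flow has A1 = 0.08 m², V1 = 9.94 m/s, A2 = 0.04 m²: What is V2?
Formula: V_2 = \frac{A_1 V_1}{A_2}
V2 = 0.08·9.94/0.04 = 19.88 m/s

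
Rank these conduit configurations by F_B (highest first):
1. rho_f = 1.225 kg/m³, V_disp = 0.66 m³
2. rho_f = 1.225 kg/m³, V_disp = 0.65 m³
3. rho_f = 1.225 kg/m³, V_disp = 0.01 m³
Case 1: F_B = 7.931 N
Case 2: F_B = 7.811 N
Case 3: F_B = 0.1202 N
Ranking (highest first): 1, 2, 3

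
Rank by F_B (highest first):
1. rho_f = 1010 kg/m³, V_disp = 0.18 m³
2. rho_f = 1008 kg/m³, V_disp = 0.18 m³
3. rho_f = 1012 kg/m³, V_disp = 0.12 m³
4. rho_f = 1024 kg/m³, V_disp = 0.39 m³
Case 1: F_B = 1783 N
Case 2: F_B = 1780 N
Case 3: F_B = 1191 N
Case 4: F_B = 3918 N
Ranking (highest first): 4, 1, 2, 3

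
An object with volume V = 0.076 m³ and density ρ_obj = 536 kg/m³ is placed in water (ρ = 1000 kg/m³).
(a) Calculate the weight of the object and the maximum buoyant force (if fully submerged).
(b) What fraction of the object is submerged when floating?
(a) W=rho_obj*g*V=536*9.81*0.076=399.6 N; F_B(max)=rho*g*V=1000*9.81*0.076=745.6 N
(b) Floating fraction=rho_obj/rho=536/1000=0.536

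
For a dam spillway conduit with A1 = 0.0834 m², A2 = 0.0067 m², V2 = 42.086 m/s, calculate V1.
Formula: V_2 = \frac{A_1 V_1}{A_2}
Substituting knowns: 42.086 = 0.0834·V1/0.0067
Solving for V1: V1 = 42.086·0.0067/0.0834 = 3.381 m/s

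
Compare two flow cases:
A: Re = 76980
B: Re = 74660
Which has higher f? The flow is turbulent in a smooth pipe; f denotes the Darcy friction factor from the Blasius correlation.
f(A) = 0.01897, f(B) = 0.01912. Answer: B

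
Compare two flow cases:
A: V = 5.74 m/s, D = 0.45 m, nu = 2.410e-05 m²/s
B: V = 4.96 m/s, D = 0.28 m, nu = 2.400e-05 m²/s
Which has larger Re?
Re(A) = 107178, Re(B) = 57867. Answer: A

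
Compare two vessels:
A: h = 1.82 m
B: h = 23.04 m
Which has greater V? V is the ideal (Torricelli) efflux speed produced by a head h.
V(A) = 5.976 m/s, V(B) = 21.26 m/s. Answer: B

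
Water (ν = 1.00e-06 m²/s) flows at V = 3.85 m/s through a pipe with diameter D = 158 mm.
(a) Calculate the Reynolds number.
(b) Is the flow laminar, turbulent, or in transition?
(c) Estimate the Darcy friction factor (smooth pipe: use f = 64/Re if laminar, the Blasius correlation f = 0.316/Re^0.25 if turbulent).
(a) Re = V·D/ν = 3.85·0.158/1.00e-06 = 608300
(b) Flow regime: turbulent (Re > 4000)
(c) Friction factor: f = 0.316/Re^0.25 = 0.316/608300^0.25 = 0.01132 (Blasius is strictly valid for Re ≲ 1e5; used here as the smooth-pipe estimate the problem specifies)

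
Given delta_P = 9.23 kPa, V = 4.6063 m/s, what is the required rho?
Formula: V = \sqrt{\frac{2 \Delta P}{\rho}}
Substituting knowns: 4.6063 = √(2·(9.23·1000)/rho)
Solving for rho: rho = 2·(9.23·1000)/4.6063² = 870 kg/m³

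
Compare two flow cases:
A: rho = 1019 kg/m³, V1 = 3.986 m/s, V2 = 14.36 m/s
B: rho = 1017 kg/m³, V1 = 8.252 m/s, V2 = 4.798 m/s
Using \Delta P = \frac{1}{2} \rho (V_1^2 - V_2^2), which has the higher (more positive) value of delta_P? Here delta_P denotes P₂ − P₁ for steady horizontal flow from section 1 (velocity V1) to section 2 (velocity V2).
delta_P(A) = -96.97 kPa, delta_P(B) = 22.92 kPa. Answer: B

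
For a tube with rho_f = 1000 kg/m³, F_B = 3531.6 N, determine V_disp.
Formula: F_B = \rho_f g V_{disp}
Substituting knowns: 3531.6 = 1000·9.81·V_disp
Solving for V_disp: V_disp = 3531.6/(1000·9.81) = 0.36 m³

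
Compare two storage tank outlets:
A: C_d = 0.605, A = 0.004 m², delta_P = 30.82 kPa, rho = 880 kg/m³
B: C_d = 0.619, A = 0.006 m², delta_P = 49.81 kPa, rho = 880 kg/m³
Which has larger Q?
Q(A) = 20.25 L/s, Q(B) = 39.52 L/s. Answer: B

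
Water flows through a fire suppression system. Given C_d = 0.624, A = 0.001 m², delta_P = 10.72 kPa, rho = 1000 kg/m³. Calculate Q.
Formula: Q = C_d A \sqrt{\frac{2 \Delta P}{\rho}}
Q = 0.624·0.001·√(2·(10.72·1000)/1000)·1000 = 2.889 L/s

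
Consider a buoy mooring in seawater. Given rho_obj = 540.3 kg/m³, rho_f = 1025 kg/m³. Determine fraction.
Formula: f_{sub} = \frac{\rho_{obj}}{\rho_f}
fraction = 540.3/1025 = 0.5271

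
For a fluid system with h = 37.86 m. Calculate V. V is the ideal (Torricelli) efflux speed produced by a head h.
Formula: V = \sqrt{2 g h}
V = √(2·9.81·37.86) = 27.25 m/s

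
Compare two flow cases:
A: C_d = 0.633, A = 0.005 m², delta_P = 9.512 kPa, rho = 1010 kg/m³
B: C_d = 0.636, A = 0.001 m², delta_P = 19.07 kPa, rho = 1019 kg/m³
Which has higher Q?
Q(A) = 13.74 L/s, Q(B) = 3.891 L/s. Answer: A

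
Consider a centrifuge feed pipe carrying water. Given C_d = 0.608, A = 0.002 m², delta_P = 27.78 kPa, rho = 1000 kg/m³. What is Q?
Formula: Q = C_d A \sqrt{\frac{2 \Delta P}{\rho}}
Q = 0.608·0.002·√(2·(27.78·1000)/1000)·1000 = 9.064 L/s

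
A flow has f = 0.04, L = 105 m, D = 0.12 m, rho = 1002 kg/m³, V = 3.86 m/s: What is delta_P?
Formula: \Delta P = f \frac{L}{D} \frac{\rho V^2}{2}
delta_P = 0.04·(105/0.12)·0.5·1002·3.86²/1000 = 261.3 kPa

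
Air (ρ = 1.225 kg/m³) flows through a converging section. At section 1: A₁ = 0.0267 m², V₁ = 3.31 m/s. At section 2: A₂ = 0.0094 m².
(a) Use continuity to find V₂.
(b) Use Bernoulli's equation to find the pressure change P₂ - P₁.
(a) Continuity: A₁V₁=A₂V₂ -> V₂=A₁V₁/A₂=0.0267*3.31/0.0094=9.40 m/s
(b) Bernoulli: P₂-P₁=0.5*rho*(V₁^2-V₂^2)/1000=0.5*1.225*(3.31^2-9.40^2)/1000=-0.04741 kPa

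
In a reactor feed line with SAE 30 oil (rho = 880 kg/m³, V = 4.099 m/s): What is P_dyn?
Formula: P_{dyn} = \frac{1}{2} \rho V^2
P_dyn = 0.5·880·4.099²/1000 = 7.393 kPa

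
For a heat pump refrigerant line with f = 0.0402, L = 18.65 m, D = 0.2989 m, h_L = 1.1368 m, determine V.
Formula: h_L = f \frac{L}{D} \frac{V^2}{2g}
Substituting knowns: 1.1368 = 0.0402·(18.65/0.2989)·V²/(2·9.81)
Solving for V: V = √(1.1368·2·9.81/(0.0402·(18.65/0.2989))) = 2.982 m/s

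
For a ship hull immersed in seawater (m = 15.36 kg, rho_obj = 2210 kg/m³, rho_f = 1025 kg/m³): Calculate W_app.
Formula: W_{app} = mg\left(1 - \frac{\rho_f}{\rho_{obj}}\right)
W_app = 15.36·9.81·(1 − 1025/2210) = 80.8 N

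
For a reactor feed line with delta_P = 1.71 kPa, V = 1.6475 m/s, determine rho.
Formula: V = \sqrt{\frac{2 \Delta P}{\rho}}
Substituting knowns: 1.6475 = √(2·(1.71·1000)/rho)
Solving for rho: rho = 2·(1.71·1000)/1.6475² = 1260 kg/m³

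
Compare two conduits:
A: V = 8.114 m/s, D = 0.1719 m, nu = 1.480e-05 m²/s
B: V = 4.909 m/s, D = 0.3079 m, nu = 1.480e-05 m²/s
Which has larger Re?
Re(A) = 94243, Re(B) = 102127. Answer: B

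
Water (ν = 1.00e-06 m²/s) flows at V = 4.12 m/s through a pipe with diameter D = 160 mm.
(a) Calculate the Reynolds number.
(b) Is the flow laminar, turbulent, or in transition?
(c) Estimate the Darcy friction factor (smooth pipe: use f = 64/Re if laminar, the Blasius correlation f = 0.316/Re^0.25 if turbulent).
(a) Re = V·D/ν = 4.12·0.16/1.00e-06 = 659200
(b) Flow regime: turbulent (Re > 4000)
(c) Friction factor: f = 0.316/Re^0.25 = 0.316/659200^0.25 = 0.01109 (Blasius is strictly valid for Re ≲ 1e5; used here as the smooth-pipe estimate the problem specifies)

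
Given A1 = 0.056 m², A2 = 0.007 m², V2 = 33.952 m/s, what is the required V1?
Formula: V_2 = \frac{A_1 V_1}{A_2}
Substituting knowns: 33.952 = 0.056·V1/0.007
Solving for V1: V1 = 33.952·0.007/0.056 = 4.244 m/s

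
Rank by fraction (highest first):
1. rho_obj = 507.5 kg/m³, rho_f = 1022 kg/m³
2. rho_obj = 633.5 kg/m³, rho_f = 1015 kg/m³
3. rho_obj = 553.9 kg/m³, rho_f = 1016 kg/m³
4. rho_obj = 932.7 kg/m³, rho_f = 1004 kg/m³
Case 1: fraction = 0.4966
Case 2: fraction = 0.6241
Case 3: fraction = 0.5452
Case 4: fraction = 0.929
Ranking (highest first): 4, 2, 3, 1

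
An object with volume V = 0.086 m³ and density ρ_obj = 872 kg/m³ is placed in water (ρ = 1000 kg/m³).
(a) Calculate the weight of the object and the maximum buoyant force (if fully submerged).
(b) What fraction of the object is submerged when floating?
(a) W=rho_obj*g*V=872*9.81*0.086=735.7 N; F_B(max)=rho*g*V=1000*9.81*0.086=843.7 N
(b) Floating fraction=rho_obj/rho=872/1000=0.872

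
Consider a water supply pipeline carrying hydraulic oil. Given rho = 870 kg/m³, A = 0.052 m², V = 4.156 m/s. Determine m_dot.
Formula: \dot{m} = \rho A V
m_dot = 870·0.052·4.156 = 188 kg/s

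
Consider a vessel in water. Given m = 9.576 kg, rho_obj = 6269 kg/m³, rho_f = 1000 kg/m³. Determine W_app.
Formula: W_{app} = mg\left(1 - \frac{\rho_f}{\rho_{obj}}\right)
W_app = 9.576·9.81·(1 − 1000/6269) = 78.96 N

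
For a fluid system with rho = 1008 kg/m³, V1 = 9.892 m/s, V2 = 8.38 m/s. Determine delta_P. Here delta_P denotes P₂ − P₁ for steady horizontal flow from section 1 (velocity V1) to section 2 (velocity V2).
Formula: \Delta P = \frac{1}{2} \rho (V_1^2 - V_2^2)
delta_P = 0.5·1008·(9.892² − 8.38²)/1000 = 13.92 kPa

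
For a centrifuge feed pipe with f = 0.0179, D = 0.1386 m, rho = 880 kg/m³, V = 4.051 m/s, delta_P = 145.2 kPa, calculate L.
Formula: \Delta P = f \frac{L}{D} \frac{\rho V^2}{2}
Substituting knowns: 145.2 = 0.0179·(L/0.1386)·0.5·880·4.051²/1000
Solving for L: L = (145.2·1000)·0.1386/(0.0179·0.5·880·4.051²) = 155.7 m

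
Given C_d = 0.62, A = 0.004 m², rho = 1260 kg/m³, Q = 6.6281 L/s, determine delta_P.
Formula: Q = C_d A \sqrt{\frac{2 \Delta P}{\rho}}
Substituting knowns: 6.6281 = 0.62·0.004·√(2·(delta_P·1000)/1260)·1000
Solving for delta_P: delta_P = ((6.6281/1000)/(0.62·0.004))²·1260/2/1000 = 4.5 kPa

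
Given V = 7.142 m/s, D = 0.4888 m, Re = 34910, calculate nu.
Formula: Re = \frac{V D}{\nu}
Substituting knowns: 34910 = 7.142·0.4888/nu
Solving for nu: nu = 7.142·0.4888/34910 = 0.0001 m²/s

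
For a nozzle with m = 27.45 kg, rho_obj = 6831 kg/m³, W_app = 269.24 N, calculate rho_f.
Formula: W_{app} = mg\left(1 - \frac{\rho_f}{\rho_{obj}}\right)
Substituting knowns: 269.24 = 27.45·9.81·(1 − rho_f/6831)
Solving for rho_f: rho_f = 6831·(1 − 269.24/(27.45·9.81)) = 1.129 kg/m³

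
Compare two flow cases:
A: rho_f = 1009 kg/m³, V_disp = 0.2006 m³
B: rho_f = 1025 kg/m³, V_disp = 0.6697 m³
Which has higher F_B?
F_B(A) = 1986 N, F_B(B) = 6734 N. Answer: B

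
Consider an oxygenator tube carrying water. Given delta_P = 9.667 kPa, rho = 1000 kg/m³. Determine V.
Formula: V = \sqrt{\frac{2 \Delta P}{\rho}}
V = √(2·(9.667·1000)/1000) = 4.397 m/s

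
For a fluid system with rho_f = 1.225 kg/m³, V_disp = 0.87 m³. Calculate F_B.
Formula: F_B = \rho_f g V_{disp}
F_B = 1.225·9.81·0.87 = 10.46 N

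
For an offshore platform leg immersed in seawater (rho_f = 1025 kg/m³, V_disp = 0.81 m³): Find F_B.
Formula: F_B = \rho_f g V_{disp}
F_B = 1025·9.81·0.81 = 8145 N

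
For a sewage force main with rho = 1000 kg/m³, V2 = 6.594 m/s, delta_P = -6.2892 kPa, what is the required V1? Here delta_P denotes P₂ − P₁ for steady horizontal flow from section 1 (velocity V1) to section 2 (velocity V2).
Formula: \Delta P = \frac{1}{2} \rho (V_1^2 - V_2^2)
Substituting knowns: -6.2892 = 0.5·1000·(V1² − 6.594²)/1000
Solving for V1: V1 = √(6.594² + 2·(-6.2892·1000)/1000) = 5.559 m/s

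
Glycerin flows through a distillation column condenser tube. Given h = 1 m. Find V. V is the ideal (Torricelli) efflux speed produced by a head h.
Formula: V = \sqrt{2 g h}
V = √(2·9.81·1) = 4.429 m/s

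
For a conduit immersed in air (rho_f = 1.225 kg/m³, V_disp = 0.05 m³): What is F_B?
Formula: F_B = \rho_f g V_{disp}
F_B = 1.225·9.81·0.05 = 0.6009 N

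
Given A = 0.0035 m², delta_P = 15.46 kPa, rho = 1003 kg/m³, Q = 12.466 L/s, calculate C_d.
Formula: Q = C_d A \sqrt{\frac{2 \Delta P}{\rho}}
Substituting knowns: 12.466 = C_d·0.0035·√(2·(15.46·1000)/1003)·1000
Solving for C_d: C_d = (12.466/1000)/(0.0035·√(2·(15.46·1000)/1003)) = 0.6415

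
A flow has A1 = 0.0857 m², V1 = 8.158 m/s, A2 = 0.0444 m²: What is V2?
Formula: V_2 = \frac{A_1 V_1}{A_2}
V2 = 0.0857·8.158/0.0444 = 15.75 m/s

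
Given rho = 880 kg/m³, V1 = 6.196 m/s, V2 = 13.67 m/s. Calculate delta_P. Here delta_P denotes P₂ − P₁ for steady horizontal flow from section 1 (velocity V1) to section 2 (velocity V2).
Formula: \Delta P = \frac{1}{2} \rho (V_1^2 - V_2^2)
delta_P = 0.5·880·(6.196² − 13.67²)/1000 = -65.33 kPa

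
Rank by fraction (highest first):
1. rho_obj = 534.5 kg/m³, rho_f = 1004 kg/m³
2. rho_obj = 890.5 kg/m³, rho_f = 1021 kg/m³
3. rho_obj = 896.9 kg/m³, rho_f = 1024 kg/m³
Case 1: fraction = 0.5324
Case 2: fraction = 0.8722
Case 3: fraction = 0.8759
Ranking (highest first): 3, 2, 1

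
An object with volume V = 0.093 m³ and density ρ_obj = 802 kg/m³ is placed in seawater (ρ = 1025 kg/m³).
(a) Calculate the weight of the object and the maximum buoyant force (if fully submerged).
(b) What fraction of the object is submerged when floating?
(a) W=rho_obj*g*V=802*9.81*0.093=731.7 N; F_B(max)=rho*g*V=1025*9.81*0.093=935.1 N
(b) Floating fraction=rho_obj/rho=802/1025=0.782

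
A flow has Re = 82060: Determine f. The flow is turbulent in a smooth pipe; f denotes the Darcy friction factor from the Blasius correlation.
Formula: f = \frac{0.316}{Re^{0.25}}
f = 0.316/82060^0.25 = 0.01867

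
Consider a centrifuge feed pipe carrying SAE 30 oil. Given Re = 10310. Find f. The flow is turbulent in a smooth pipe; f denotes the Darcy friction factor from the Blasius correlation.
Formula: f = \frac{0.316}{Re^{0.25}}
f = 0.316/10310^0.25 = 0.03136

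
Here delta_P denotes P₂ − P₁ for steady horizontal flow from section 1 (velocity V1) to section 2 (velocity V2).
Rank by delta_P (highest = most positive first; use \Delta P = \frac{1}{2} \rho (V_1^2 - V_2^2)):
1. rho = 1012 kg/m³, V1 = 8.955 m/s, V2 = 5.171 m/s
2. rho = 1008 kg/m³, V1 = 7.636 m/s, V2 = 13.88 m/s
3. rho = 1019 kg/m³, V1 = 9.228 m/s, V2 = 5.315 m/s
Case 1: delta_P = 27.05 kPa
Case 2: delta_P = -67.71 kPa
Case 3: delta_P = 28.99 kPa
Ranking (highest first): 3, 1, 2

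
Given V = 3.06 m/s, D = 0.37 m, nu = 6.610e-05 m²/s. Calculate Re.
Formula: Re = \frac{V D}{\nu}
Re = 3.06·0.37/6.610e-05 = 17129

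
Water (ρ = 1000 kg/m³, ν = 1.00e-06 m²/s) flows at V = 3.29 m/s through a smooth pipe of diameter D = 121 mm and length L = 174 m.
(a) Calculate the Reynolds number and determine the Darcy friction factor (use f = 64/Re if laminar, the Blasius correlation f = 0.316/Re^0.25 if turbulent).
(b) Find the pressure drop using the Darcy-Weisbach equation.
(a) Re = V·D/ν = 3.29·0.121/1.00e-06 = 398090 → turbulent (Re > 4000); f = 0.316/Re^0.25 = 0.316/398090^0.25 = 0.01258 (Blasius is strictly valid for Re ≲ 1e5; used here as the smooth-pipe estimate the problem specifies)
(b) Darcy-Weisbach: ΔP = f·(L/D)·½ρV²/1000 = 0.01258·(174/0.121)·½·1000·3.29²/1000 = 97.91 kPa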